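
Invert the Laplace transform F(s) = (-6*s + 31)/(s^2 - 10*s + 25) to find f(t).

f(t) = t*exp(5*t) - 6*exp(5*t)

Factor the denominator: s^2 - 10*s + 25 = (s - 5)^2.
Partial fraction decomposition gives [-6/(s - 5)] + [(s - 5)^(-2)].
Invert each term: -6/(s - 5) ↔ -6e^(5t); 1/(s - 5)^2 ↔ t·e^(5t).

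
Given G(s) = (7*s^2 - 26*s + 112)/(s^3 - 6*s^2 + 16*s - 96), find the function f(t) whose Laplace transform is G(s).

Factor the denominator: s^3 - 6*s^2 + 16*s - 96 = (s - 6)*(s^2 + 16).
Partial fraction decomposition gives [4/(s - 6)] + [3*s/(s^2 + 16)] + [-8/(s^2 + 16)].
Invert each term: 4/(s - 6) ↔ 4e^(6t); 3·s/(s^2 + 16) ↔ 3cos(4t); -2·4/(s^2 + 16) ↔ -2sin(4t).

f(t) = 4*exp(6*t) - 2*sin(4*t) + 3*cos(4*t)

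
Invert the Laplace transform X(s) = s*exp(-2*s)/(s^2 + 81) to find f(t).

f(t) = Heaviside(t - 2)*(cos(9*t - 18))

The factor e^(-2s) signals a time shift by c = 2 (second shifting theorem).
L{cos(9t)} = s/(s^2 + 81), so L^-1{s/(s^2 + 81)} = cos(9*t).
Hence the inverse is u(t - 2) times that function evaluated at t - 2.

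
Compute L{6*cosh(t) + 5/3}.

Apply the Laplace transform termwise.
(6)·[L{cosh(t)} = s/(s^2 - 1)]; L{5/3} = (5/3)/s.

6*s/(s^2 - 1) + 5/(3*s)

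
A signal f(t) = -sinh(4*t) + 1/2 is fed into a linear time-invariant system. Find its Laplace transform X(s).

Apply the Laplace transform termwise.
(-1)·[L{sinh(4t)} = 4/(s^2 - 16)]; L{1/2} = (1/2)/s.

X(s) = -4/(s^2 - 16) + 1/(2*s)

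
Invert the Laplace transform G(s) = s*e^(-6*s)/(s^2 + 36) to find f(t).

The factor e^(-6s) signals a time shift by c = 6 (second shifting theorem).
L{cos(6t)} = s/(s^2 + 36), so L^-1{s/(s^2 + 36)} = cos(6*t).
Hence the inverse is u(t - 6) times that function evaluated at t - 6.

f(t) = Heaviside(t - 6)*(cos(6*t - 36))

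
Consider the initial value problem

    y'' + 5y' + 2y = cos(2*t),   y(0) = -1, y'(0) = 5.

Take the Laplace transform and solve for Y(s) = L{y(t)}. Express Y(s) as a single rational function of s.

Y(s) = (-s^3 - 3*s)/(s^4 + 5*s^3 + 6*s^2 + 20*s + 8)

Transform both sides with L{·}.
With L{y''} = s^2 Y - s·y(0) - y'(0) and L{y'} = sY - y(0), with y(0) = -1, y'(0) = 5: the LHS transforms to (s^2 + 5*s + 2)Y - (-s).
The right side is L{cos(2*t)} = s/(s^2 + 4).
So (s^2 + 5*s + 2)Y = s/(s^2 + 4) + (-s).
Isolate Y and clear denominators.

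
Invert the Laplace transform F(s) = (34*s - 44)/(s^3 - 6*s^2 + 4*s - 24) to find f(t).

Factor the denominator: s^3 - 6*s^2 + 4*s - 24 = (s - 6)*(s^2 + 4).
Partial fraction decomposition gives [4/(s - 6)] + [-4*s/(s^2 + 4)] + [10/(s^2 + 4)].
Invert each term: 4/(s - 6) ↔ 4e^(6t); -4·s/(s^2 + 4) ↔ -4cos(2t); 5·2/(s^2 + 4) ↔ 5sin(2t).

f(t) = 4*exp(6*t) + 5*sin(2*t) - 4*cos(2*t)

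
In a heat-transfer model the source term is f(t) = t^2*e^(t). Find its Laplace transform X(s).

X(s) = 2/(s - 1)^3

L{e^(t)} = 1/(s - 1).
Then apply L{t^2·g(t)} = (-1)^2 d^2/ds^2[G(s)] with G(s) = 1/(s - 1):
differentiating 2 times and applying the sign gives 2/(s - 1)^3.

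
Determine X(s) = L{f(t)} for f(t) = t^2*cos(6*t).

X(s) = 2*s*(s^2 - 108)/(s^2 + 36)^3

L{cos(6t)} = s/(s^2 + 36).
Then apply L{t^2·g(t)} = (-1)^2 d^2/ds^2[G(s)] with G(s) = s/(s^2 + 36):
differentiating 2 times and applying the sign gives 2*s*(s^2 - 108)/(s^2 + 36)^3.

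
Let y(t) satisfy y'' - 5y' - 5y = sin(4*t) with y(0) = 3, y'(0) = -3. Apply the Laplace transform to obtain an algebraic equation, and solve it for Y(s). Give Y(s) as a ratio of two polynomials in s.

Take the Laplace transform of both sides.
Using L{y''} = s^2 Y - s·y(0) - y'(0) and L{y'} = sY - y(0), with y(0) = 3, y'(0) = -3, the left side becomes (s^2 - 5*s - 5)Y - (3*s - 18).
The right side is L{sin(4*t)} = 4/(s^2 + 16).
So (s^2 - 5*s - 5)Y = 4/(s^2 + 16) + (3*s - 18).
Divide through and combine into a single rational function.

Y(s) = (3*s^3 - 18*s^2 + 48*s - 284)/(s^4 - 5*s^3 + 11*s^2 - 80*s - 80)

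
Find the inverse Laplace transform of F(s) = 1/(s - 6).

exp(6*t)

Since L{e^(6t)} = 1/(s - 6), the inverse is e^(6*t).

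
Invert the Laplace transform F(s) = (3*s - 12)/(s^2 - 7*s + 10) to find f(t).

Factor the denominator: s^2 - 7*s + 10 = (s - 5)*(s - 2).
Partial fraction decomposition gives [1/(s - 5)] + [2/(s - 2)].
Invert each term: 1/(s - 5) ↔ e^(5t); 2/(s - 2) ↔ 2e^(2t).

f(t) = exp(5*t) + 2*exp(2*t)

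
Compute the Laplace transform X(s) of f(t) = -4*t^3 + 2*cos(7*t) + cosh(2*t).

By linearity of the Laplace transform, transform each term separately.
(2)·[L{cos(7t)} = s/(s^2 + 49)]; (-4)·[L{t^3} = 3!/s^4 = 6/s^4]; L{cosh(2t)} = s/(s^2 - 4).

X(s) = 2*s/(s^2 + 49) + s/(s^2 - 4) - 24/s^4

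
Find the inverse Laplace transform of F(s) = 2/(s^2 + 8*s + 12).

Rewrite the denominator: s^2 + 8*s + 12 = (s + 4)^2 - 4.
The form in (s + 4) signals a first-shifting-theorem factor e^(-4t).
Since L{sinh(2t)} = 2/(s^2 - 4), the inverse is exp(-4*t)*sinh(2*t).

exp(-4*t)*sinh(2*t)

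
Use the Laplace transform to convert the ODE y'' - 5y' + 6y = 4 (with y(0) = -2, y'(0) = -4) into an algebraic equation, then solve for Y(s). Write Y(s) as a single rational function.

Y(s) = (-2*s^2 + 6*s + 4)/(s^3 - 5*s^2 + 6*s)

Laplace-transform each side.
The derivative rules (L{y''} = s^2 Y - s·y(0) - y'(0) and L{y'} = sY - y(0), with y(0) = -2, y'(0) = -4) turn the left side into (s^2 - 5*s + 6)Y - (-2*s + 6).
The right side is L{4} = 4/s.
So (s^2 - 5*s + 6)Y = 4/s + (-2*s + 6).
Solve for Y(s) and write it as one ratio of polynomials.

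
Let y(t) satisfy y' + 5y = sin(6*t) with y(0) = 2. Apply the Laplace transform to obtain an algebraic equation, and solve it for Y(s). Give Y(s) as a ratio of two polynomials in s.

Take the Laplace transform of both sides.
Using L{y'} = sY - y(0) = sY - 2, the left side becomes (s + 5)Y - (2).
The right side is L{sin(6*t)} = 6/(s^2 + 36).
So (s + 5)Y = 6/(s^2 + 36) + (2).
Isolate Y and clear denominators.

Y(s) = (2*s^2 + 78)/(s^3 + 5*s^2 + 36*s + 180)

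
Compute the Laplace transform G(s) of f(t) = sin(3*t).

G(s) = 3/(s^2 + 9)

L{sin(3t)} = 3/(s^2 + 9).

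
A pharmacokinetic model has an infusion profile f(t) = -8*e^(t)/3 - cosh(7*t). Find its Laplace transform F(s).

F(s) = -s/(s^2 - 49) - 8/(3*(s - 1))

The transform is linear, so treat each term independently.
(-8/3)·[L{e^(t)} = 1/(s - 1)]; (-1)·[L{cosh(7t)} = s/(s^2 - 49)].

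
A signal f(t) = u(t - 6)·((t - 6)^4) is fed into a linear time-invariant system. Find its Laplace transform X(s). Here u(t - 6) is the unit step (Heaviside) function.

By the second shifting theorem, L{u(t - c)·g(t - c)} = e^(-cs)·G(s) with c = 6 and G(s) = L{g(t)}.
L{t^4} = 4!/s^5 = 24/s^5.

X(s) = 24*exp(-6*s)/s^5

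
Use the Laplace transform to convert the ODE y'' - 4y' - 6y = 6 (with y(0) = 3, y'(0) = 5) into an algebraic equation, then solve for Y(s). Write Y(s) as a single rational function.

Y(s) = (3*s^2 - 7*s + 6)/(s^3 - 4*s^2 - 6*s)

Apply the Laplace transform to the equation.
The derivative rules (L{y''} = s^2 Y - s·y(0) - y'(0) and L{y'} = sY - y(0), with y(0) = 3, y'(0) = 5) turn the left side into (s^2 - 4*s - 6)Y - (3*s - 7).
The right side is L{6} = 6/s.
So (s^2 - 4*s - 6)Y = 6/s + (3*s - 7).
Isolate Y and clear denominators.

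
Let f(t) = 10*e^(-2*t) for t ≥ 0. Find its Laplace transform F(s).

L{10} = 10/s.
By the first shifting theorem, multiplying by e^(-2t) replaces s with s + 2.

F(s) = 10/(s + 2)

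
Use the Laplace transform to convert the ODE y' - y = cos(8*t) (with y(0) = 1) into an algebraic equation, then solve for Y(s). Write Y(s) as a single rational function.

Y(s) = (s^2 + s + 64)/(s^3 - s^2 + 64*s - 64)

Take the Laplace transform of both sides.
With L{y'} = sY - y(0) = sY - 1: the LHS transforms to (s - 1)Y - (1).
The right side is L{cos(8*t)} = s/(s^2 + 64).
So (s - 1)Y = s/(s^2 + 64) + (1).
Isolate Y and clear denominators.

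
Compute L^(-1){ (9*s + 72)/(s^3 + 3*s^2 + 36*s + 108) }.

Factor the denominator: s^3 + 3*s^2 + 36*s + 108 = (s + 3)*(s^2 + 36).
Partial fraction decomposition gives [1/(s + 3)] + [-s/(s^2 + 36)] + [12/(s^2 + 36)].
Invert each term: 1/(s + 3) ↔ e^(-3t); -1·s/(s^2 + 36) ↔ -cos(6t); 2·6/(s^2 + 36) ↔ 2sin(6t).

2*sin(6*t) - cos(6*t) + exp(-3*t)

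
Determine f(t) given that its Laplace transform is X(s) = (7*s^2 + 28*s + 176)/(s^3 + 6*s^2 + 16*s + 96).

f(t) = 4*sin(4*t) + 2*cos(4*t) + 5*exp(-6*t)

Factor the denominator: s^3 + 6*s^2 + 16*s + 96 = (s + 6)*(s^2 + 16).
Partial fraction decomposition gives [5/(s + 6)] + [2*s/(s^2 + 16)] + [16/(s^2 + 16)].
Invert each term: 5/(s + 6) ↔ 5e^(-6t); 2·s/(s^2 + 16) ↔ 2cos(4t); 4·4/(s^2 + 16) ↔ 4sin(4t).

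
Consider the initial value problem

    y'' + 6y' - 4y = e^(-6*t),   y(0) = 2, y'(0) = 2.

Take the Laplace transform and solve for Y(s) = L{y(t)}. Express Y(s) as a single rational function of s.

Y(s) = (2*s^2 + 26*s + 85)/(s^3 + 12*s^2 + 32*s - 24)

Take the Laplace transform of both sides.
Using L{y''} = s^2 Y - s·y(0) - y'(0) and L{y'} = sY - y(0), with y(0) = 2, y'(0) = 2, the left side becomes (s^2 + 6*s - 4)Y - (2*s + 14).
The right side is L{e^(-6*t)} = 1/(s + 6).
So (s^2 + 6*s - 4)Y = 1/(s + 6) + (2*s + 14).
Solve for Y(s) and write it as one ratio of polynomials.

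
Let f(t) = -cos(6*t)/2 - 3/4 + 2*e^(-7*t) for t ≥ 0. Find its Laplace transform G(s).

G(s) = -s/(2*(s^2 + 36)) + 2/(s + 7) - 3/(4*s)

By linearity of the Laplace transform, transform each term separately.
(2)·[L{e^(-7t)} = 1/(s + 7)]; L{-3/4} = (-3/4)/s; (-1/2)·[L{cos(6t)} = s/(s^2 + 36)].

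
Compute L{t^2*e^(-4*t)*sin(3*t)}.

L{sin(3t)} = 3/(s^2 + 9).
Multiplying by e^(-4t) shifts s → s + 4, so L{e^(-4*t)*sin(3*t)} = 3/((s + 4)^2 + 9).
Then apply L{t^2·g(t)} = (-1)^2 d^2/ds^2[H(s)] with H(s) = 3/((s + 4)^2 + 9):
differentiating 2 times and applying the sign gives 18*(s^2 + 8*s + 13)/(s^2 + 8*s + 25)^3.

18*(s^2 + 8*s + 13)/(s^2 + 8*s + 25)^3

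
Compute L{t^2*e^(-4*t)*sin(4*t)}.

L{sin(4t)} = 4/(s^2 + 16).
Multiplying by e^(-4t) shifts s → s + 4, so L{e^(-4*t)*sin(4*t)} = 4/((s + 4)^2 + 16).
Then apply L{t^2·g(t)} = (-1)^2 d^2/ds^2[H(s)] with H(s) = 4/((s + 4)^2 + 16):
differentiating 2 times and applying the sign gives 8*(3*s^2 + 24*s + 32)/(s^2 + 8*s + 32)^3.

8*(3*s^2 + 24*s + 32)/(s^2 + 8*s + 32)^3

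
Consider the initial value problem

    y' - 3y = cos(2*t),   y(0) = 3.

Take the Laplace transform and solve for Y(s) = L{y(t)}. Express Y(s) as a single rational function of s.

Take the Laplace transform of both sides.
With L{y'} = sY - y(0) = sY - 3: the LHS transforms to (s - 3)Y - (3).
The right side is L{cos(2*t)} = s/(s^2 + 4).
So (s - 3)Y = s/(s^2 + 4) + (3).
Divide through and combine into a single rational function.

Y(s) = (3*s^2 + s + 12)/(s^3 - 3*s^2 + 4*s - 12)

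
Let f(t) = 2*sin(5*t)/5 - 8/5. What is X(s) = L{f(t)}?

X(s) = 2/(s^2 + 25) - 8/(5*s)

Apply the Laplace transform termwise.
L{-8/5} = (-8/5)/s; (2/5)·[L{sin(5t)} = 5/(s^2 + 25)].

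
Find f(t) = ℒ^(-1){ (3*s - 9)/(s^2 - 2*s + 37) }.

f(t) = -exp(t)*sin(6*t) + 3*exp(t)*cos(6*t)

Complete the square in the denominator: s^2 - 2*s + 37 = (s - 1)^2 + 6^2.
Split the numerator to match: 3*s - 9 = 3·(s - 1) - 1·6.
Invert each term: 3·(s - 1)/((s - 1)^2 + 36) ↔ 3e^(t)cos(6t); -1·6/((s - 1)^2 + 36) ↔ -e^(t)sin(6t).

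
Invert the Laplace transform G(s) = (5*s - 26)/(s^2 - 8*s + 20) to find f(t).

Complete the square in the denominator: s^2 - 8*s + 20 = (s - 4)^2 + 2^2.
Split the numerator to match: 5*s - 26 = 5·(s - 4) - 3·2.
Invert each term: 5·(s - 4)/((s - 4)^2 + 4) ↔ 5e^(4t)cos(2t); -3·2/((s - 4)^2 + 4) ↔ -3e^(4t)sin(2t).

f(t) = -3*exp(4*t)*sin(2*t) + 5*exp(4*t)*cos(2*t)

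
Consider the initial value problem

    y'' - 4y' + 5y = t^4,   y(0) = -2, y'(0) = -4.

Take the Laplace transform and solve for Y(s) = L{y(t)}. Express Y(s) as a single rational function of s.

Y(s) = (-2*s^6 + 4*s^5 + 24)/(s^7 - 4*s^6 + 5*s^5)

Apply the Laplace transform to the equation.
With L{y''} = s^2 Y - s·y(0) - y'(0) and L{y'} = sY - y(0), with y(0) = -2, y'(0) = -4: the LHS transforms to (s^2 - 4*s + 5)Y - (-2*s + 4).
The right side is L{t^4} = 24/s^5.
So (s^2 - 4*s + 5)Y = 24/s^5 + (-2*s + 4).
Isolate Y and clear denominators.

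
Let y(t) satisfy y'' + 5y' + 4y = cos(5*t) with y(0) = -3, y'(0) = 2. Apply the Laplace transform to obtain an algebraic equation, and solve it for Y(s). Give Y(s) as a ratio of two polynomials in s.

Apply the Laplace transform to the equation.
Using L{y''} = s^2 Y - s·y(0) - y'(0) and L{y'} = sY - y(0), with y(0) = -3, y'(0) = 2, the left side becomes (s^2 + 5*s + 4)Y - (-3*s - 13).
The right side is L{cos(5*t)} = s/(s^2 + 25).
So (s^2 + 5*s + 4)Y = s/(s^2 + 25) + (-3*s - 13).
Isolate Y and clear denominators.

Y(s) = (-3*s^3 - 13*s^2 - 74*s - 325)/(s^4 + 5*s^3 + 29*s^2 + 125*s + 100)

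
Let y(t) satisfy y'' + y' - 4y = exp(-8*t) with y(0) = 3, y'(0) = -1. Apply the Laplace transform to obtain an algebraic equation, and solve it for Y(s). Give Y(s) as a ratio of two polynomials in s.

Take the Laplace transform of both sides.
Using L{y''} = s^2 Y - s·y(0) - y'(0) and L{y'} = sY - y(0), with y(0) = 3, y'(0) = -1, the left side becomes (s^2 + s - 4)Y - (3*s + 2).
The right side is L{exp(-8*t)} = 1/(s + 8).
So (s^2 + s - 4)Y = 1/(s + 8) + (3*s + 2).
Solve for Y(s) and write it as one ratio of polynomials.

Y(s) = (3*s^2 + 26*s + 17)/(s^3 + 9*s^2 + 4*s - 32)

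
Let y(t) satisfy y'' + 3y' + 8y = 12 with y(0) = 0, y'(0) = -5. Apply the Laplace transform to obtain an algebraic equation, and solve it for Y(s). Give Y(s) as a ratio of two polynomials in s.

Apply the Laplace transform to the equation.
With L{y''} = s^2 Y - s·y(0) - y'(0) and L{y'} = sY - y(0), with y(0) = 0, y'(0) = -5: the LHS transforms to (s^2 + 3*s + 8)Y - (-5).
The right side is L{12} = 12/s.
So (s^2 + 3*s + 8)Y = 12/s + (-5).
Solve for Y(s) and write it as one ratio of polynomials.

Y(s) = (-5*s + 12)/(s^3 + 3*s^2 + 8*s)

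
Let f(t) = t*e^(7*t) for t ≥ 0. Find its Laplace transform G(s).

G(s) = (s - 7)^(-2)

L{e^(7t)} = 1/(s - 7).
Then apply L{t·g(t)} = -d/ds[H(s)] with H(s) = 1/(s - 7):
differentiating 1 time and applying the sign gives (s - 7)^(-2).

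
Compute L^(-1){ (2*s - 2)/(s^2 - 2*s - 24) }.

Rewrite the denominator: s^2 - 2*s - 24 = (s - 1)^2 - 25.
The form in (s - 1) signals a first-shifting-theorem factor e^(t).
Since L{cosh(5t)} = s/(s^2 - 25), the inverse is e^(t)*cosh(5*t), scaled by 2.

2*exp(t)*cosh(5*t)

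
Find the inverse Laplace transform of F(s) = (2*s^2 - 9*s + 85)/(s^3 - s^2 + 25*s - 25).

Factor the denominator: s^3 - s^2 + 25*s - 25 = (s - 1)*(s^2 + 25).
Partial fraction decomposition gives [3/(s - 1)] + [-s/(s^2 + 25)] + [-10/(s^2 + 25)].
Invert each term: 3/(s - 1) ↔ 3e^(t); -1·s/(s^2 + 25) ↔ -cos(5t); -2·5/(s^2 + 25) ↔ -2sin(5t).

3*exp(t) - 2*sin(5*t) - cos(5*t)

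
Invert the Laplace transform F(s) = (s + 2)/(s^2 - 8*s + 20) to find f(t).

Complete the square in the denominator: s^2 - 8*s + 20 = (s - 4)^2 + 2^2.
Split the numerator to match: s + 2 = 1·(s - 4) + 3·2.
Invert each term: 1·(s - 4)/((s - 4)^2 + 4) ↔ e^(4t)cos(2t); 3·2/((s - 4)^2 + 4) ↔ 3e^(4t)sin(2t).

f(t) = 3*exp(4*t)*sin(2*t) + exp(4*t)*cos(2*t)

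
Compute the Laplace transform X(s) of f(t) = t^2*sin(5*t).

L{sin(5t)} = 5/(s^2 + 25).
Then apply L{t^2·g(t)} = (-1)^2 d^2/ds^2[G(s)] with G(s) = 5/(s^2 + 25):
differentiating 2 times and applying the sign gives 10*(3*s^2 - 25)/(s^2 + 25)^3.

X(s) = 10*(3*s^2 - 25)/(s^2 + 25)^3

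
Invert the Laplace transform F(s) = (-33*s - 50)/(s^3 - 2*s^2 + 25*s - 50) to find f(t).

Factor the denominator: s^3 - 2*s^2 + 25*s - 50 = (s - 2)*(s^2 + 25).
Partial fraction decomposition gives [-4/(s - 2)] + [4*s/(s^2 + 25)] + [-25/(s^2 + 25)].
Invert each term: -4/(s - 2) ↔ -4e^(2t); 4·s/(s^2 + 25) ↔ 4cos(5t); -5·5/(s^2 + 25) ↔ -5sin(5t).

f(t) = -4*exp(2*t) - 5*sin(5*t) + 4*cos(5*t)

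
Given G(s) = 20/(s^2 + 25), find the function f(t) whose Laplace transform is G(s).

f(t) = 4*sin(5*t)

Since L{sin(5t)} = 5/(s^2 + 25), the inverse is sin(5*t), scaled by 4.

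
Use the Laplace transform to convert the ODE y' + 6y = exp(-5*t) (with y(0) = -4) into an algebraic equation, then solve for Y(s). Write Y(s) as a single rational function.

Take the Laplace transform of both sides.
With L{y'} = sY - y(0) = sY - (-4): the LHS transforms to (s + 6)Y - (-4).
The right side is L{exp(-5*t)} = 1/(s + 5).
So (s + 6)Y = 1/(s + 5) + (-4).
Solve for Y(s) and write it as one ratio of polynomials.

Y(s) = (-4*s - 19)/(s^2 + 11*s + 30)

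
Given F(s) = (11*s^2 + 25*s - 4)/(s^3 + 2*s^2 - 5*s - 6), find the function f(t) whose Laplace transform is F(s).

f(t) = 6*exp(2*t) + 3*exp(-t) + 2*exp(-3*t)

Factor the denominator: s^3 + 2*s^2 - 5*s - 6 = (s - 2)*(s + 1)*(s + 3).
Partial fraction decomposition gives [2/(s + 3)] + [6/(s - 2)] + [3/(s + 1)].
Invert each term: 2/(s + 3) ↔ 2e^(-3t); 6/(s - 2) ↔ 6e^(2t); 3/(s + 1) ↔ 3e^(-t).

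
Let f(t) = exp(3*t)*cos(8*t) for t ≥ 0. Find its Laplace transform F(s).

L{cos(8t)} = s/(s^2 + 64).
By the first shifting theorem, multiplying by e^(3t) replaces s with s - 3.

F(s) = (s - 3)/((s - 3)^2 + 64)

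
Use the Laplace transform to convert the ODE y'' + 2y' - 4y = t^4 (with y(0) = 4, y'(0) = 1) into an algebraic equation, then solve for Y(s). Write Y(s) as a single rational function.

Y(s) = (4*s^6 + 9*s^5 + 24)/(s^7 + 2*s^6 - 4*s^5)

Take the Laplace transform of both sides.
With L{y''} = s^2 Y - s·y(0) - y'(0) and L{y'} = sY - y(0), with y(0) = 4, y'(0) = 1: the LHS transforms to (s^2 + 2*s - 4)Y - (4*s + 9).
The right side is L{t^4} = 24/s^5.
So (s^2 + 2*s - 4)Y = 24/s^5 + (4*s + 9).
Solve for Y(s) and write it as one ratio of polynomials.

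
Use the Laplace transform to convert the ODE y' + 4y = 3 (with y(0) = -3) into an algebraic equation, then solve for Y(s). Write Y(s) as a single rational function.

Y(s) = (-3*s + 3)/(s^2 + 4*s)

Transform both sides with L{·}.
With L{y'} = sY - y(0) = sY - (-3): the LHS transforms to (s + 4)Y - (-3).
The right side is L{3} = 3/s.
So (s + 4)Y = 3/s + (-3).
Isolate Y and clear denominators.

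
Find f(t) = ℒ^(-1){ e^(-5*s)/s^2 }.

The factor e^(-5s) signals a time shift by c = 5 (second shifting theorem).
L{t} = 1!/s^2 = 1/s^2, so L^-1{s^(-2)} = t.
Hence the inverse is u(t - 5) times that function evaluated at t - 5.

f(t) = Heaviside(t - 5)*(t - 5)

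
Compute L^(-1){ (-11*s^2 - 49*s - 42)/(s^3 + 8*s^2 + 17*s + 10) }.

Factor the denominator: s^3 + 8*s^2 + 17*s + 10 = (s + 1)*(s + 2)*(s + 5).
Partial fraction decomposition gives [-4/(s + 2)] + [-6/(s + 5)] + [-1/(s + 1)].
Invert each term: -4/(s + 2) ↔ -4e^(-2t); -6/(s + 5) ↔ -6e^(-5t); -1/(s + 1) ↔ -e^(-t).

-exp(-t) - 4*exp(-2*t) - 6*exp(-5*t)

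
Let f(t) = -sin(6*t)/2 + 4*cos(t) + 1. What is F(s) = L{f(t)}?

F(s) = 4*s/(s^2 + 1) - 3/(s^2 + 36) + 1/s

The transform is linear, so treat each term independently.
(4)·[L{cos(t)} = s/(s^2 + 1)]; (-1/2)·[L{sin(6t)} = 6/(s^2 + 36)]; L{1} = 1/s.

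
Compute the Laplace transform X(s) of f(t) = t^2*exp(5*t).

L{e^(5t)} = 1/(s - 5).
Then apply L{t^2·g(t)} = (-1)^2 d^2/ds^2[G(s)] with G(s) = 1/(s - 5):
differentiating 2 times and applying the sign gives 2/(s - 5)^3.

X(s) = 2/(s - 5)^3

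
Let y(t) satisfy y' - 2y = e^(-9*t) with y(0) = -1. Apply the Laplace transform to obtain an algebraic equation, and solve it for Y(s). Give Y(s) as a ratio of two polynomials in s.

Apply the Laplace transform to the equation.
The derivative rules (L{y'} = sY - y(0) = sY - (-1)) turn the left side into (s - 2)Y - (-1).
The right side is L{e^(-9*t)} = 1/(s + 9).
So (s - 2)Y = 1/(s + 9) + (-1).
Isolate Y and clear denominators.

Y(s) = (-s - 8)/(s^2 + 7*s - 18)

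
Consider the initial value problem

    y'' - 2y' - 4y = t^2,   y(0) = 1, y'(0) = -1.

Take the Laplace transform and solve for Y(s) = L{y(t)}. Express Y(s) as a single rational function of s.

Laplace-transform each side.
Using L{y''} = s^2 Y - s·y(0) - y'(0) and L{y'} = sY - y(0), with y(0) = 1, y'(0) = -1, the left side becomes (s^2 - 2*s - 4)Y - (s - 3).
The right side is L{t^2} = 2/s^3.
So (s^2 - 2*s - 4)Y = 2/s^3 + (s - 3).
Isolate Y and clear denominators.

Y(s) = (s^4 - 3*s^3 + 2)/(s^5 - 2*s^4 - 4*s^3)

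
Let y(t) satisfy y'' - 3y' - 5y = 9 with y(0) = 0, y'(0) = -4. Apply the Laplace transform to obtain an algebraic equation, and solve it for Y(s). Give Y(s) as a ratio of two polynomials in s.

Transform both sides with L{·}.
The derivative rules (L{y''} = s^2 Y - s·y(0) - y'(0) and L{y'} = sY - y(0), with y(0) = 0, y'(0) = -4) turn the left side into (s^2 - 3*s - 5)Y - (-4).
The right side is L{9} = 9/s.
So (s^2 - 3*s - 5)Y = 9/s + (-4).
Divide through and combine into a single rational function.

Y(s) = (-4*s + 9)/(s^3 - 3*s^2 - 5*s)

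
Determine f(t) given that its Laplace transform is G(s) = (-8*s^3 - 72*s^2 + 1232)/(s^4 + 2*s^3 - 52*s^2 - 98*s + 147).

f(t) = -6*exp(7*t) - 6*exp(t) + 5*exp(-3*t) - exp(-7*t)

Factor the denominator: s^4 + 2*s^3 - 52*s^2 - 98*s + 147 = (s - 7)*(s - 1)*(s + 3)*(s + 7).
Partial fraction decomposition gives [-1/(s + 7)] + [-6/(s - 7)] + [5/(s + 3)] + [-6/(s - 1)].
Invert each term: -1/(s + 7) ↔ -e^(-7t); -6/(s - 7) ↔ -6e^(7t); 5/(s + 3) ↔ 5e^(-3t); -6/(s - 1) ↔ -6e^(t).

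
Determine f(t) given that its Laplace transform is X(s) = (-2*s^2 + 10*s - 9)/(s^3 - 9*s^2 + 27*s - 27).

Factor the denominator: s^3 - 9*s^2 + 27*s - 27 = (s - 3)^3.
Partial fraction decomposition gives [-2/(s - 3)] + [-2/(s - 3)^2] + [3/(s - 3)^3].
Invert each term: -2/(s - 3) ↔ -2e^(3t); -2/(s - 3)^2 ↔ -2t·e^(3t); 3/(s - 3)^3 ↔ (3/2)t^2·e^(3t).

f(t) = 3*t^2*exp(3*t)/2 - 2*t*exp(3*t) - 2*exp(3*t)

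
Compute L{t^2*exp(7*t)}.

2/(s - 7)^3

L{e^(7t)} = 1/(s - 7).
Then apply L{t^2·g(t)} = (-1)^2 d^2/ds^2[H(s)] with H(s) = 1/(s - 7):
differentiating 2 times and applying the sign gives 2/(s - 7)^3.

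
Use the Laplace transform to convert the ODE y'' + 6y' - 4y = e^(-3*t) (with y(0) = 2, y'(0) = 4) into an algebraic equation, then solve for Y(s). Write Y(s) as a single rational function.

Transform both sides with L{·}.
The derivative rules (L{y''} = s^2 Y - s·y(0) - y'(0) and L{y'} = sY - y(0), with y(0) = 2, y'(0) = 4) turn the left side into (s^2 + 6*s - 4)Y - (2*s + 16).
The right side is L{e^(-3*t)} = 1/(s + 3).
So (s^2 + 6*s - 4)Y = 1/(s + 3) + (2*s + 16).
Divide through and combine into a single rational function.

Y(s) = (2*s^2 + 22*s + 49)/(s^3 + 9*s^2 + 14*s - 12)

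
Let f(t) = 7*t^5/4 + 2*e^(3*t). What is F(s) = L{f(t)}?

F(s) = 2/(s - 3) + 210/s^6

The transform is linear, so treat each term independently.
(7/4)·[L{t^5} = 5!/s^6 = 120/s^6]; (2)·[L{e^(3t)} = 1/(s - 3)].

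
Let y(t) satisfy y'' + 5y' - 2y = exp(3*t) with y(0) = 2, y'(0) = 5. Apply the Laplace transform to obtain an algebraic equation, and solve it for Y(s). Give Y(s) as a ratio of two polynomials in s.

Y(s) = (2*s^2 + 9*s - 44)/(s^3 + 2*s^2 - 17*s + 6)

Take the Laplace transform of both sides.
With L{y''} = s^2 Y - s·y(0) - y'(0) and L{y'} = sY - y(0), with y(0) = 2, y'(0) = 5: the LHS transforms to (s^2 + 5*s - 2)Y - (2*s + 15).
The right side is L{exp(3*t)} = 1/(s - 3).
So (s^2 + 5*s - 2)Y = 1/(s - 3) + (2*s + 15).
Isolate Y and clear denominators.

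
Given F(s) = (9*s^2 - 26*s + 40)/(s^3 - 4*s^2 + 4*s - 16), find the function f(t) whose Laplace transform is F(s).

Factor the denominator: s^3 - 4*s^2 + 4*s - 16 = (s - 4)*(s^2 + 4).
Partial fraction decomposition gives [4/(s - 4)] + [5*s/(s^2 + 4)] + [-6/(s^2 + 4)].
Invert each term: 4/(s - 4) ↔ 4e^(4t); 5·s/(s^2 + 4) ↔ 5cos(2t); -3·2/(s^2 + 4) ↔ -3sin(2t).

f(t) = 4*exp(4*t) - 3*sin(2*t) + 5*cos(2*t)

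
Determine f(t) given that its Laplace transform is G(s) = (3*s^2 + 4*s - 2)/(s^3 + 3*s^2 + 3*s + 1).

Factor the denominator: s^3 + 3*s^2 + 3*s + 1 = (s + 1)^3.
Partial fraction decomposition gives [3/(s + 1)] + [-2/(s + 1)^2] + [-3/(s + 1)^3].
Invert each term: 3/(s + 1) ↔ 3e^(-t); -2/(s + 1)^2 ↔ -2t·e^(-t); -3/(s + 1)^3 ↔ (-3/2)t^2·e^(-t).

f(t) = -3*t^2*exp(-t)/2 - 2*t*exp(-t) + 3*exp(-t)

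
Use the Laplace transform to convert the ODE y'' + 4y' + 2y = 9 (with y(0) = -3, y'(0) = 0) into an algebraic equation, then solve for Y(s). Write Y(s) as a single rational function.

Transform both sides with L{·}.
Using L{y''} = s^2 Y - s·y(0) - y'(0) and L{y'} = sY - y(0), with y(0) = -3, y'(0) = 0, the left side becomes (s^2 + 4*s + 2)Y - (-3*s - 12).
The right side is L{9} = 9/s.
So (s^2 + 4*s + 2)Y = 9/s + (-3*s - 12).
Isolate Y and clear denominators.

Y(s) = (-3*s^2 - 12*s + 9)/(s^3 + 4*s^2 + 2*s)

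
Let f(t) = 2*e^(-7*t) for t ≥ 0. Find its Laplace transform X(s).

X(s) = 2/(s + 7)

L{2} = 2/s.
By the first shifting theorem, multiplying by e^(-7t) replaces s with s + 7.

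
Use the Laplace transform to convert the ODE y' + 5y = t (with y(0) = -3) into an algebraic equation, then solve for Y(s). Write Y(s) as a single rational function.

Apply the Laplace transform to the equation.
With L{y'} = sY - y(0) = sY - (-3): the LHS transforms to (s + 5)Y - (-3).
The right side is L{t} = s^(-2).
So (s + 5)Y = s^(-2) + (-3).
Solve for Y(s) and write it as one ratio of polynomials.

Y(s) = (-3*s^2 + 1)/(s^3 + 5*s^2)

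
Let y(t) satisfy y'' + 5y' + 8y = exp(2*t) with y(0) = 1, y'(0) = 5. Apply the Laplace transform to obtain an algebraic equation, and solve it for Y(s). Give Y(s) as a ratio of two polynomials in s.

Laplace-transform each side.
Using L{y''} = s^2 Y - s·y(0) - y'(0) and L{y'} = sY - y(0), with y(0) = 1, y'(0) = 5, the left side becomes (s^2 + 5*s + 8)Y - (s + 10).
The right side is L{exp(2*t)} = 1/(s - 2).
So (s^2 + 5*s + 8)Y = 1/(s - 2) + (s + 10).
Solve for Y(s) and write it as one ratio of polynomials.

Y(s) = (s^2 + 8*s - 19)/(s^3 + 3*s^2 - 2*s - 16)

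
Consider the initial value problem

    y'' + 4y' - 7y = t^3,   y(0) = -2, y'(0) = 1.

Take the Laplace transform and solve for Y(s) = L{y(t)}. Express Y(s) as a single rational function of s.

Transform both sides with L{·}.
The derivative rules (L{y''} = s^2 Y - s·y(0) - y'(0) and L{y'} = sY - y(0), with y(0) = -2, y'(0) = 1) turn the left side into (s^2 + 4*s - 7)Y - (-2*s - 7).
The right side is L{t^3} = 6/s^4.
So (s^2 + 4*s - 7)Y = 6/s^4 + (-2*s - 7).
Divide through and combine into a single rational function.

Y(s) = (-2*s^5 - 7*s^4 + 6)/(s^6 + 4*s^5 - 7*s^4)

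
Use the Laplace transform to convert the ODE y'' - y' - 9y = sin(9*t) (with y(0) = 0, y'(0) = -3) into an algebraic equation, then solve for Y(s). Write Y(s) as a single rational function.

Y(s) = (-3*s^2 - 234)/(s^4 - s^3 + 72*s^2 - 81*s - 729)

Laplace-transform each side.
With L{y''} = s^2 Y - s·y(0) - y'(0) and L{y'} = sY - y(0), with y(0) = 0, y'(0) = -3: the LHS transforms to (s^2 - s - 9)Y - (-3).
The right side is L{sin(9*t)} = 9/(s^2 + 81).
So (s^2 - s - 9)Y = 9/(s^2 + 81) + (-3).
Solve for Y(s) and write it as one ratio of polynomials.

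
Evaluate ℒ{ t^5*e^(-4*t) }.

L{t^5} = 5!/s^6 = 120/s^6.
By the first shifting theorem, multiplying by e^(-4t) replaces s with s + 4.

120/(s + 4)^6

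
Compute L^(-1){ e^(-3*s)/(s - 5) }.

Heaviside(t - 3)*(exp(5*t - 15))

The factor e^(-3s) signals a time shift by c = 3 (second shifting theorem).
L{e^(5t)} = 1/(s - 5), so L^-1{1/(s - 5)} = e^(5*t).
Hence the inverse is u(t - 3) times that function evaluated at t - 3.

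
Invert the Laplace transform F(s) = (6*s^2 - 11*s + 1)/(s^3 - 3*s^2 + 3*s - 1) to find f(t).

Factor the denominator: s^3 - 3*s^2 + 3*s - 1 = (s - 1)^3.
Partial fraction decomposition gives [6/(s - 1)] + [(s - 1)^(-2)] + [-4/(s - 1)^3].
Invert each term: 6/(s - 1) ↔ 6e^(t); 1/(s - 1)^2 ↔ t·e^(t); -4/(s - 1)^3 ↔ (-2)t^2·e^(t).

f(t) = -2*t^2*exp(t) + t*exp(t) + 6*exp(t)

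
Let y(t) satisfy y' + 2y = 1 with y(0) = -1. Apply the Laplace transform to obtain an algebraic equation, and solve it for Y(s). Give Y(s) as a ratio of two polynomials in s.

Y(s) = (-s + 1)/(s^2 + 2*s)

Apply the Laplace transform to the equation.
The derivative rules (L{y'} = sY - y(0) = sY - (-1)) turn the left side into (s + 2)Y - (-1).
The right side is L{1} = 1/s.
So (s + 2)Y = 1/s + (-1).
Divide through and combine into a single rational function.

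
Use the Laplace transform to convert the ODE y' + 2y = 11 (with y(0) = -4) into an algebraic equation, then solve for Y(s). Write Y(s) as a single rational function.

Take the Laplace transform of both sides.
With L{y'} = sY - y(0) = sY - (-4): the LHS transforms to (s + 2)Y - (-4).
The right side is L{11} = 11/s.
So (s + 2)Y = 11/s + (-4).
Solve for Y(s) and write it as one ratio of polynomials.

Y(s) = (-4*s + 11)/(s^2 + 2*s)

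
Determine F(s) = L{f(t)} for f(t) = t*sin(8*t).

L{sin(8t)} = 8/(s^2 + 64).
Then apply L{t·g(t)} = -d/ds[G(s)] with G(s) = 8/(s^2 + 64):
differentiating 1 time and applying the sign gives 16*s/(s^2 + 64)^2.

F(s) = 16*s/(s^2 + 64)^2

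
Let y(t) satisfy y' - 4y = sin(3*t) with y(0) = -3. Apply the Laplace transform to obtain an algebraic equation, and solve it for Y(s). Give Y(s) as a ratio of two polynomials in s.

Transform both sides with L{·}.
With L{y'} = sY - y(0) = sY - (-3): the LHS transforms to (s - 4)Y - (-3).
The right side is L{sin(3*t)} = 3/(s^2 + 9).
So (s - 4)Y = 3/(s^2 + 9) + (-3).
Isolate Y and clear denominators.

Y(s) = (-3*s^2 - 24)/(s^3 - 4*s^2 + 9*s - 36)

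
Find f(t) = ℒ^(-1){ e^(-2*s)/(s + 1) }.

f(t) = Heaviside(t - 2)*(exp(-t + 2))

The factor e^(-2s) signals a time shift by c = 2 (second shifting theorem).
L{e^(-t)} = 1/(s + 1), so L^-1{1/(s + 1)} = e^(-t).
Hence the inverse is u(t - 2) times that function evaluated at t - 2.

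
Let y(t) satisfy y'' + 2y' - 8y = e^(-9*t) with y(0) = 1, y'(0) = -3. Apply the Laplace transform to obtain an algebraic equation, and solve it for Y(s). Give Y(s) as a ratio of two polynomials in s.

Y(s) = (s^2 + 8*s - 8)/(s^3 + 11*s^2 + 10*s - 72)

Take the Laplace transform of both sides.
The derivative rules (L{y''} = s^2 Y - s·y(0) - y'(0) and L{y'} = sY - y(0), with y(0) = 1, y'(0) = -3) turn the left side into (s^2 + 2*s - 8)Y - (s - 1).
The right side is L{e^(-9*t)} = 1/(s + 9).
So (s^2 + 2*s - 8)Y = 1/(s + 9) + (s - 1).
Isolate Y and clear denominators.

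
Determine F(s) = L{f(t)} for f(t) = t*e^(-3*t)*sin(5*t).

L{sin(5t)} = 5/(s^2 + 25).
Multiplying by e^(-3t) shifts s → s + 3, so L{e^(-3*t)*sin(5*t)} = 5/((s + 3)^2 + 25).
Then apply L{t·g(t)} = -d/ds[G(s)] with G(s) = 5/((s + 3)^2 + 25):
differentiating 1 time and applying the sign gives 10*(s + 3)/(s^2 + 6*s + 34)^2.

F(s) = 10*(s + 3)/(s^2 + 6*s + 34)^2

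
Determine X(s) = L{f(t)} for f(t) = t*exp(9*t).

L{e^(9t)} = 1/(s - 9).
Then apply L{t·g(t)} = -d/ds[G(s)] with G(s) = 1/(s - 9):
differentiating 1 time and applying the sign gives (s - 9)^(-2).

X(s) = (s - 9)^(-2)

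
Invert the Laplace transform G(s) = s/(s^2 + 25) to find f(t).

Since L{cos(5t)} = s/(s^2 + 25), the inverse is cos(5*t).

f(t) = cos(5*t)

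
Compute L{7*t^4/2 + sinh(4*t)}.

The transform is linear, so treat each term independently.
L{sinh(4t)} = 4/(s^2 - 16); (7/2)·[L{t^4} = 4!/s^5 = 24/s^5].

4/(s^2 - 16) + 84/s^5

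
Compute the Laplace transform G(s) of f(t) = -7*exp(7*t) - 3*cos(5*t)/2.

G(s) = -3*s/(2*(s^2 + 25)) - 7/(s - 7)

The transform is linear, so treat each term independently.
(-3/2)·[L{cos(5t)} = s/(s^2 + 25)]; (-7)·[L{e^(7t)} = 1/(s - 7)].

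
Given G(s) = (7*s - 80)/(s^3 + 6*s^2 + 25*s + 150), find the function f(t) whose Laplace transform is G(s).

f(t) = -sin(5*t) + 2*cos(5*t) - 2*exp(-6*t)

Factor the denominator: s^3 + 6*s^2 + 25*s + 150 = (s + 6)*(s^2 + 25).
Partial fraction decomposition gives [-2/(s + 6)] + [2*s/(s^2 + 25)] + [-5/(s^2 + 25)].
Invert each term: -2/(s + 6) ↔ -2e^(-6t); 2·s/(s^2 + 25) ↔ 2cos(5t); -1·5/(s^2 + 25) ↔ -sin(5t).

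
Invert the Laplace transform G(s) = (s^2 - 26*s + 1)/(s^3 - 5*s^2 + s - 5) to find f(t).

f(t) = -4*exp(5*t) - sin(t) + 5*cos(t)

Factor the denominator: s^3 - 5*s^2 + s - 5 = (s - 5)*(s^2 + 1).
Partial fraction decomposition gives [-4/(s - 5)] + [5*s/(s^2 + 1)] + [-1/(s^2 + 1)].
Invert each term: -4/(s - 5) ↔ -4e^(5t); 5·s/(s^2 + 1) ↔ 5cos(t); -1·1/(s^2 + 1) ↔ -sin(t).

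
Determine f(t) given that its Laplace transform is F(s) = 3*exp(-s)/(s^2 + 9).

f(t) = Heaviside(t - 1)*(sin(3*t - 3))

The factor e^(-s) signals a time shift by c = 1 (second shifting theorem).
L{sin(3t)} = 3/(s^2 + 9), so L^-1{3/(s^2 + 9)} = sin(3*t).
Hence the inverse is u(t - 1) times that function evaluated at t - 1.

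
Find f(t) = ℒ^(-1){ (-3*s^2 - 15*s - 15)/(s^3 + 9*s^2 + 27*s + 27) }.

Factor the denominator: s^3 + 9*s^2 + 27*s + 27 = (s + 3)^3.
Partial fraction decomposition gives [-3/(s + 3)] + [3/(s + 3)^2] + [3/(s + 3)^3].
Invert each term: -3/(s + 3) ↔ -3e^(-3t); 3/(s + 3)^2 ↔ 3t·e^(-3t); 3/(s + 3)^3 ↔ (3/2)t^2·e^(-3t).

f(t) = 3*t^2*exp(-3*t)/2 + 3*t*exp(-3*t) - 3*exp(-3*t)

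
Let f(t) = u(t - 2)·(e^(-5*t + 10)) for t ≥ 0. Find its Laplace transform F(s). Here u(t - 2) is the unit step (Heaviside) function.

By the second shifting theorem, L{u(t - c)·g(t - c)} = e^(-cs)·G(s) with c = 2 and G(s) = L{g(t)}.
L{e^(-5t)} = 1/(s + 5).

F(s) = exp(-2*s)/(s + 5)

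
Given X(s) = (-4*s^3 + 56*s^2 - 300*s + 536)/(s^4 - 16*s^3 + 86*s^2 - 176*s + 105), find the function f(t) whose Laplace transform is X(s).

f(t) = -4*exp(7*t) + 4*exp(5*t) + 2*exp(3*t) - 6*exp(t)

Factor the denominator: s^4 - 16*s^3 + 86*s^2 - 176*s + 105 = (s - 7)*(s - 5)*(s - 3)*(s - 1).
Partial fraction decomposition gives [2/(s - 3)] + [4/(s - 5)] + [-6/(s - 1)] + [-4/(s - 7)].
Invert each term: 2/(s - 3) ↔ 2e^(3t); 4/(s - 5) ↔ 4e^(5t); -6/(s - 1) ↔ -6e^(t); -4/(s - 7) ↔ -4e^(7t).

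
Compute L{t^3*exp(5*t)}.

6/(s - 5)^4

L{t^3} = 3!/s^4 = 6/s^4.
By the first shifting theorem, multiplying by e^(5t) replaces s with s - 5.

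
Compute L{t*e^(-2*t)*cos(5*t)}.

(s - 3)*(s + 7)/(s^2 + 4*s + 29)^2

L{cos(5t)} = s/(s^2 + 25).
Multiplying by e^(-2t) shifts s → s + 2, so L{e^(-2*t)*cos(5*t)} = (s + 2)/((s + 2)^2 + 25).
Then apply L{t·g(t)} = -d/ds[G(s)] with G(s) = (s + 2)/((s + 2)^2 + 25):
differentiating 1 time and applying the sign gives (s - 3)*(s + 7)/(s^2 + 4*s + 29)^2.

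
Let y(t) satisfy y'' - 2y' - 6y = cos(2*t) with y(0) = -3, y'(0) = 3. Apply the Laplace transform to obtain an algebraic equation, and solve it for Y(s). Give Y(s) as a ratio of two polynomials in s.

Y(s) = (-3*s^3 + 9*s^2 - 11*s + 36)/(s^4 - 2*s^3 - 2*s^2 - 8*s - 24)

Transform both sides with L{·}.
Using L{y''} = s^2 Y - s·y(0) - y'(0) and L{y'} = sY - y(0), with y(0) = -3, y'(0) = 3, the left side becomes (s^2 - 2*s - 6)Y - (-3*s + 9).
The right side is L{cos(2*t)} = s/(s^2 + 4).
So (s^2 - 2*s - 6)Y = s/(s^2 + 4) + (-3*s + 9).
Solve for Y(s) and write it as one ratio of polynomials.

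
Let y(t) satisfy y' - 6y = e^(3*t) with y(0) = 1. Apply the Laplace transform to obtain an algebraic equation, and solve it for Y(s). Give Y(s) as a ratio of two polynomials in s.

Laplace-transform each side.
With L{y'} = sY - y(0) = sY - 1: the LHS transforms to (s - 6)Y - (1).
The right side is L{e^(3*t)} = 1/(s - 3).
So (s - 6)Y = 1/(s - 3) + (1).
Solve for Y(s) and write it as one ratio of polynomials.

Y(s) = (s - 2)/(s^2 - 9*s + 18)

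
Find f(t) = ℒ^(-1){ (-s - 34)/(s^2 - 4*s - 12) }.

f(t) = -5*exp(6*t) + 4*exp(-2*t)

Factor the denominator: s^2 - 4*s - 12 = (s - 6)*(s + 2).
Partial fraction decomposition gives [-5/(s - 6)] + [4/(s + 2)].
Invert each term: -5/(s - 6) ↔ -5e^(6t); 4/(s + 2) ↔ 4e^(-2t).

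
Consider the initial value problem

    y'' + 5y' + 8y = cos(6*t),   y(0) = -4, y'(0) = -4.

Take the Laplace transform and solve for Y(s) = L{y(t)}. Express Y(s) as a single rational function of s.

Y(s) = (-4*s^3 - 24*s^2 - 143*s - 864)/(s^4 + 5*s^3 + 44*s^2 + 180*s + 288)

Apply the Laplace transform to the equation.
Using L{y''} = s^2 Y - s·y(0) - y'(0) and L{y'} = sY - y(0), with y(0) = -4, y'(0) = -4, the left side becomes (s^2 + 5*s + 8)Y - (-4*s - 24).
The right side is L{cos(6*t)} = s/(s^2 + 36).
So (s^2 + 5*s + 8)Y = s/(s^2 + 36) + (-4*s - 24).
Isolate Y and clear denominators.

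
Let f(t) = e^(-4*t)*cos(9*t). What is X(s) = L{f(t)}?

X(s) = (s + 4)/((s + 4)^2 + 81)

L{cos(9t)} = s/(s^2 + 81).
By the first shifting theorem, multiplying by e^(-4t) replaces s with s + 4.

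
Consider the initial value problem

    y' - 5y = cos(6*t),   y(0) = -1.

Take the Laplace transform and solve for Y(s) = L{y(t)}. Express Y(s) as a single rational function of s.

Transform both sides with L{·}.
Using L{y'} = sY - y(0) = sY - (-1), the left side becomes (s - 5)Y - (-1).
The right side is L{cos(6*t)} = s/(s^2 + 36).
So (s - 5)Y = s/(s^2 + 36) + (-1).
Divide through and combine into a single rational function.

Y(s) = (-s^2 + s - 36)/(s^3 - 5*s^2 + 36*s - 180)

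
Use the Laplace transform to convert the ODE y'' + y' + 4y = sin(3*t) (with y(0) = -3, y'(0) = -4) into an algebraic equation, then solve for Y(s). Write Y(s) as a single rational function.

Y(s) = (-3*s^3 - 7*s^2 - 27*s - 60)/(s^4 + s^3 + 13*s^2 + 9*s + 36)

Transform both sides with L{·}.
The derivative rules (L{y''} = s^2 Y - s·y(0) - y'(0) and L{y'} = sY - y(0), with y(0) = -3, y'(0) = -4) turn the left side into (s^2 + s + 4)Y - (-3*s - 7).
The right side is L{sin(3*t)} = 3/(s^2 + 9).
So (s^2 + s + 4)Y = 3/(s^2 + 9) + (-3*s - 7).
Divide through and combine into a single rational function.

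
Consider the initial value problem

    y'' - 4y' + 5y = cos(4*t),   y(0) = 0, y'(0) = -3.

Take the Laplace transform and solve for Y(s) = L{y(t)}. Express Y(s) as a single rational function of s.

Y(s) = (-3*s^2 + s - 48)/(s^4 - 4*s^3 + 21*s^2 - 64*s + 80)

Transform both sides with L{·}.
With L{y''} = s^2 Y - s·y(0) - y'(0) and L{y'} = sY - y(0), with y(0) = 0, y'(0) = -3: the LHS transforms to (s^2 - 4*s + 5)Y - (-3).
The right side is L{cos(4*t)} = s/(s^2 + 16).
So (s^2 - 4*s + 5)Y = s/(s^2 + 16) + (-3).
Divide through and combine into a single rational function.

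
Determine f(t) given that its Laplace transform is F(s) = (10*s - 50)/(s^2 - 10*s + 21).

Factor the denominator: s^2 - 10*s + 21 = (s - 7)*(s - 3).
Partial fraction decomposition gives [5/(s - 7)] + [5/(s - 3)].
Invert each term: 5/(s - 7) ↔ 5e^(7t); 5/(s - 3) ↔ 5e^(3t).

f(t) = 5*exp(7*t) + 5*exp(3*t)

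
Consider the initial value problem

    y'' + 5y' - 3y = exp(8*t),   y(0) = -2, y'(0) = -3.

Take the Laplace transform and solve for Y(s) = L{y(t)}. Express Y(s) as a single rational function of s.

Apply the Laplace transform to the equation.
With L{y''} = s^2 Y - s·y(0) - y'(0) and L{y'} = sY - y(0), with y(0) = -2, y'(0) = -3: the LHS transforms to (s^2 + 5*s - 3)Y - (-2*s - 13).
The right side is L{exp(8*t)} = 1/(s - 8).
So (s^2 + 5*s - 3)Y = 1/(s - 8) + (-2*s - 13).
Divide through and combine into a single rational function.

Y(s) = (-2*s^2 + 3*s + 105)/(s^3 - 3*s^2 - 43*s + 24)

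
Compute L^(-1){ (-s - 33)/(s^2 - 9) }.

-6*exp(3*t) + 5*exp(-3*t)

Factor the denominator: s^2 - 9 = (s - 3)*(s + 3).
Partial fraction decomposition gives [5/(s + 3)] + [-6/(s - 3)].
Invert each term: 5/(s + 3) ↔ 5e^(-3t); -6/(s - 3) ↔ -6e^(3t).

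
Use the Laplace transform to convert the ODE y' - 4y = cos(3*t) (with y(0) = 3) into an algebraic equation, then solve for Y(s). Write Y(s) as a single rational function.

Y(s) = (3*s^2 + s + 27)/(s^3 - 4*s^2 + 9*s - 36)

Apply the Laplace transform to the equation.
With L{y'} = sY - y(0) = sY - 3: the LHS transforms to (s - 4)Y - (3).
The right side is L{cos(3*t)} = s/(s^2 + 9).
So (s - 4)Y = s/(s^2 + 9) + (3).
Divide through and combine into a single rational function.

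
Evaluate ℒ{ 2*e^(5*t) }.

L{2} = 2/s.
By the first shifting theorem, multiplying by e^(5t) replaces s with s - 5.

2/(s - 5)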